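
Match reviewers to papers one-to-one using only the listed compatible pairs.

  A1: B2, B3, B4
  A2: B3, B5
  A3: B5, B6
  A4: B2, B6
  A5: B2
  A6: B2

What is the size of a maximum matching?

5

Unit-capacity flow: source→left, listed edges, right→sink; max matching = max flow.
Augmenting path A1→B2 (+1); matched 1.
Augmenting path A2→B3 (+1); matched 2.
Augmenting path A3→B5 (+1); matched 3.
Augmenting path A4→B6 (+1); matched 4.
Augmenting path A5→B2→A1→B4 (+1); matched 5.
No augmenting path remains; maximum matching = 5.
König certificate: {A1, A2, A3, A4, B2} is a vertex cover of size 5 (every listed pair touches it), so no matching can be larger.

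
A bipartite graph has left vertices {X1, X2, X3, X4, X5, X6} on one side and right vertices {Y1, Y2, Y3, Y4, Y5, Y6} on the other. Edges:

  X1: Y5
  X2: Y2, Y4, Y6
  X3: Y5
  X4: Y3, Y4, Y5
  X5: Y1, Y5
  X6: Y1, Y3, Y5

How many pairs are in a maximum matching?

Unit-capacity flow: source→left, listed edges, right→sink; max matching = max flow.
Augmenting path X1→Y5 (+1); matched 1.
Augmenting path X2→Y2 (+1); matched 2.
Augmenting path X4→Y3 (+1); matched 3.
Augmenting path X5→Y1 (+1); matched 4.
Augmenting path X6→Y3→X4→Y4 (+1); matched 5.
No augmenting path remains; maximum matching = 5.
König certificate: {X2, X4, X5, X6, Y5} is a vertex cover of size 5 (every listed pair touches it), so no matching can be larger.

5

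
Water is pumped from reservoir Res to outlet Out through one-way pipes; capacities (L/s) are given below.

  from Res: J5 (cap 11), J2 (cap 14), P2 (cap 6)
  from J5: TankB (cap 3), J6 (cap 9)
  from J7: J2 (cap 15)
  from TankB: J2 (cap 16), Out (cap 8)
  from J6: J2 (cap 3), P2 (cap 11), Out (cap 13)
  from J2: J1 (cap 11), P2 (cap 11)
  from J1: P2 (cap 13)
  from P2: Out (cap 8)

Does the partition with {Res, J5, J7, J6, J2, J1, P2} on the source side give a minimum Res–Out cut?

Given cut capacity: 3 + 13 + 8 = 24.
Augment Res→P2→Out: bottleneck 6, flow now 6.
Augment Res→J5→TankB→Out: bottleneck 3, flow now 9.
Augment Res→J5→J6→Out: bottleneck 8, flow now 17.
Augment Res→J2→P2→Out: bottleneck 2, flow now 19.
No augmenting path remains; maximum flow = 19.
In the residual graph, reachable from Res: {Res, J2, J1, P2}.
Min-cut edges: Res→J5 (11), P2→Out (8); capacity 11 + 8 = 19.
Cut capacity 24 exceeds the max flow 19, so it is not minimum.

No — its capacity is 24, but the minimum cut has capacity 19.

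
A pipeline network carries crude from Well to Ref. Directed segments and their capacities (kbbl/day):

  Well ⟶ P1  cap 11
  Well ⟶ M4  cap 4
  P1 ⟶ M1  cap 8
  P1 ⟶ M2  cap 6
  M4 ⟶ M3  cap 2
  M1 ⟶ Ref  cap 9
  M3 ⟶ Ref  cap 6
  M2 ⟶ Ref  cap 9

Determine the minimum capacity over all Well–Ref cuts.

Augment Well→P1→M1→Ref: bottleneck 8, flow now 8.
Augment Well→P1→M2→Ref: bottleneck 3, flow now 11.
Augment Well→M4→M3→Ref: bottleneck 2, flow now 13.
No augmenting path remains; maximum flow = 13.
By max-flow min-cut, the minimum cut capacity equals the max flow.
In the residual graph, reachable from Well: {Well, M4}.
Min-cut edges: Well→P1 (11), M4→M3 (2); capacity 11 + 2 = 13.

13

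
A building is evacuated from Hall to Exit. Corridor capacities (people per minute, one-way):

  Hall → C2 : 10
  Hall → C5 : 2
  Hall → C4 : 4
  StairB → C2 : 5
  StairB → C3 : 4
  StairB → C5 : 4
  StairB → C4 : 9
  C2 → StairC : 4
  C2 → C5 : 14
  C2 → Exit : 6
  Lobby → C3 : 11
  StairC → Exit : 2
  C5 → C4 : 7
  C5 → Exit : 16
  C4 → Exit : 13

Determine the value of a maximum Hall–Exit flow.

16

Augment Hall→C2→Exit: bottleneck 6, flow now 6.
Augment Hall→C5→Exit: bottleneck 2, flow now 8.
Augment Hall→C4→Exit: bottleneck 4, flow now 12.
Augment Hall→C2→StairC→Exit: bottleneck 2, flow now 14.
Augment Hall→C2→C5→Exit: bottleneck 2, flow now 16.
No augmenting path remains; maximum flow = 16.
In the residual graph, reachable from Hall: {Hall}.
Min-cut edges: Hall→C2 (10), Hall→C5 (2), Hall→C4 (4); capacity 10 + 2 + 4 = 16.
This cut is saturated, so no flow can exceed 16.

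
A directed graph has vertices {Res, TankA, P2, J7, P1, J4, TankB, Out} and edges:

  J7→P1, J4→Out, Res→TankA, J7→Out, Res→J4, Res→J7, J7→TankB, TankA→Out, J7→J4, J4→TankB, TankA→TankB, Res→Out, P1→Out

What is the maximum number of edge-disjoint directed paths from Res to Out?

Assign every edge capacity 1; by Menger, the answer equals the max flow.
Path Res→Out (+1); total 1.
Path Res→TankA→Out (+1); total 2.
Path Res→J7→Out (+1); total 3.
Path Res→J4→Out (+1); total 4.
No residual Res→Out path; max flow = 4.
Certifying cut of size 4: {Res→J4, Res→J7, Res→Out, Res→TankA}.

4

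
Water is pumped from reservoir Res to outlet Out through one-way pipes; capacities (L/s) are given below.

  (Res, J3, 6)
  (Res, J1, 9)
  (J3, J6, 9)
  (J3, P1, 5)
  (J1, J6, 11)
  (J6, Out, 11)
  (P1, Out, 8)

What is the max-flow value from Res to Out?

15

Augment Res→J3→J6→Out: bottleneck 6, flow now 6.
Augment Res→J1→J6→Out: bottleneck 5, flow now 11.
Augment Res→J1→J6→J3→P1→Out: bottleneck 4, flow now 15. (uses reverse residual edge)
No augmenting path remains; maximum flow = 15.
In the residual graph, reachable from Res: {Res}.
Min-cut edges: Res→J3 (6), Res→J1 (9); capacity 6 + 9 = 15.
This cut is saturated, so no flow can exceed 15.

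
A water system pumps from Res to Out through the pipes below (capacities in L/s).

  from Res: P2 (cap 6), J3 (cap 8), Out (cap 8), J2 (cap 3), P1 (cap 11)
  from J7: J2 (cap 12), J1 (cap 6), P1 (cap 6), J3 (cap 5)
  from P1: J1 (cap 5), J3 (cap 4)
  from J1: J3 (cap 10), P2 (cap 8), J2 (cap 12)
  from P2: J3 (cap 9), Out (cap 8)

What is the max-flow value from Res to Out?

Augment Res→Out: bottleneck 8, flow now 8.
Augment Res→P2→Out: bottleneck 6, flow now 14.
Augment Res→P1→J1→P2→Out: bottleneck 2, flow now 16.
No augmenting path remains; maximum flow = 16.
In the residual graph, reachable from Res: {Res, P1, J1, P2, J2, J3}.
Min-cut edges: Res→Out (8), P2→Out (8); capacity 8 + 8 = 16.
This cut is saturated, so no flow can exceed 16.

16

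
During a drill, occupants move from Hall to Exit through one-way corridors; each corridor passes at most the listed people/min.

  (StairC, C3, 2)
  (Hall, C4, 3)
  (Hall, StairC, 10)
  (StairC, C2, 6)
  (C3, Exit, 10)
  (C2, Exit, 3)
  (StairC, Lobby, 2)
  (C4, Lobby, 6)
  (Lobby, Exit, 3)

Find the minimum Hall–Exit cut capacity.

Augment Hall→C4→Lobby→Exit: bottleneck 3, flow now 3.
Augment Hall→StairC→C2→Exit: bottleneck 3, flow now 6.
Augment Hall→StairC→C3→Exit: bottleneck 2, flow now 8.
No augmenting path remains; maximum flow = 8.
By max-flow min-cut, the minimum cut capacity equals the max flow.
In the residual graph, reachable from Hall: {Hall, C4, StairC, C2, Lobby}.
Min-cut edges: StairC→C3 (2), C2→Exit (3), Lobby→Exit (3); capacity 2 + 3 + 3 = 8.

8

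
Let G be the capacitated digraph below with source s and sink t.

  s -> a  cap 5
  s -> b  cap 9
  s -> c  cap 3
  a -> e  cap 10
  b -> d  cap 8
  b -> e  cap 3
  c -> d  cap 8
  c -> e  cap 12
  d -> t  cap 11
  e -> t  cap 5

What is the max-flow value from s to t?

16

Augment s→a→e→t: bottleneck 5, flow now 5.
Augment s→b→d→t: bottleneck 8, flow now 13.
Augment s→c→d→t: bottleneck 3, flow now 16.
No augmenting path remains; maximum flow = 16.
In the residual graph, reachable from s: {s, a, b, e}.
Min-cut edges: s→c (3), b→d (8), e→t (5); capacity 3 + 8 + 5 = 16.
This cut is saturated, so no flow can exceed 16.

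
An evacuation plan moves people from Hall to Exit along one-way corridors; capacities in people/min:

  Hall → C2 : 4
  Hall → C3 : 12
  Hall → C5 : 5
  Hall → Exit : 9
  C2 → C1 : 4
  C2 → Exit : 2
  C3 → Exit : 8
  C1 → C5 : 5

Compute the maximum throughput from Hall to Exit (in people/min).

Augment Hall→Exit: bottleneck 9, flow now 9.
Augment Hall→C2→Exit: bottleneck 2, flow now 11.
Augment Hall→C3→Exit: bottleneck 8, flow now 19.
No augmenting path remains; maximum flow = 19.
In the residual graph, reachable from Hall: {Hall, C2, C3, C1, C5}.
Min-cut edges: Hall→Exit (9), C2→Exit (2), C3→Exit (8); capacity 9 + 2 + 8 = 19.
This cut is saturated, so no flow can exceed 19.

19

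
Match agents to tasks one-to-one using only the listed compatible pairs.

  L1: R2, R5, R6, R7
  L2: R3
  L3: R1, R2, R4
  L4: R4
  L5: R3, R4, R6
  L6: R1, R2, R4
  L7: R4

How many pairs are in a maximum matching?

6

Unit-capacity flow: source→left, listed edges, right→sink; max matching = max flow.
Augmenting path L1→R2 (+1); matched 1.
Augmenting path L2→R3 (+1); matched 2.
Augmenting path L3→R1 (+1); matched 3.
Augmenting path L4→R4 (+1); matched 4.
Augmenting path L5→R6 (+1); matched 5.
Augmenting path L6→R2→L1→R5 (+1); matched 6.
No augmenting path remains; maximum matching = 6.
König certificate: {L1, L2, L3, L5, L6, R4} is a vertex cover of size 6 (every listed pair touches it), so no matching can be larger.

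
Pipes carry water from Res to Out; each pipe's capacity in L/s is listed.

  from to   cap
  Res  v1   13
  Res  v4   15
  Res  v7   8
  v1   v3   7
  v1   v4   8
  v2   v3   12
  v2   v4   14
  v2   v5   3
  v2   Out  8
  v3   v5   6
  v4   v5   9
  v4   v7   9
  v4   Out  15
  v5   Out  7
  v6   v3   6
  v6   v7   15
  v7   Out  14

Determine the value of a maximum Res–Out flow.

36

Augment Res→v4→Out: bottleneck 15, flow now 15.
Augment Res→v7→Out: bottleneck 8, flow now 23.
Augment Res→v1→v3→v5→Out: bottleneck 6, flow now 29.
Augment Res→v1→v4→v5→Out: bottleneck 1, flow now 30.
Augment Res→v1→v4→v7→Out: bottleneck 6, flow now 36.
No augmenting path remains; maximum flow = 36.
In the residual graph, reachable from Res: {Res}.
Min-cut edges: Res→v1 (13), Res→v4 (15), Res→v7 (8); capacity 13 + 15 + 8 = 36.
This cut is saturated, so no flow can exceed 36.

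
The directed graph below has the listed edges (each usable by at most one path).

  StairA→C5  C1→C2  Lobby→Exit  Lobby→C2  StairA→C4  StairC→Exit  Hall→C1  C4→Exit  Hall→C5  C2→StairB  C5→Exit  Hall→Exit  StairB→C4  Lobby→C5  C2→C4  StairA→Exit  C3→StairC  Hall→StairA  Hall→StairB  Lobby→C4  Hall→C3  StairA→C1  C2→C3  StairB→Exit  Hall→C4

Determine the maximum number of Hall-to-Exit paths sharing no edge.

Assign every edge capacity 1; by Menger, the answer equals the max flow.
Path Hall→Exit (+1); total 1.
Path Hall→StairA→Exit (+1); total 2.
Path Hall→StairB→Exit (+1); total 3.
Path Hall→C5→Exit (+1); total 4.
Path Hall→C4→Exit (+1); total 5.
Path Hall→C3→StairC→Exit (+1); total 6.
No residual Hall→Exit path; max flow = 6.
Certifying cut of size 6: {C3→StairC, C4→Exit, Hall→C5, Hall→Exit, Hall→StairA, StairB→Exit}.

6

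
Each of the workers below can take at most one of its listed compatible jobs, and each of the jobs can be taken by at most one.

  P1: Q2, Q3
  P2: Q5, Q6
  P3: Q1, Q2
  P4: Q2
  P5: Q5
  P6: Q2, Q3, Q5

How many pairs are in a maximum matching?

5

Unit-capacity flow: source→left, listed edges, right→sink; max matching = max flow.
Augmenting path P1→Q2 (+1); matched 1.
Augmenting path P2→Q5 (+1); matched 2.
Augmenting path P3→Q1 (+1); matched 3.
Augmenting path P6→Q3 (+1); matched 4.
Augmenting path P5→Q5→P2→Q6 (+1); matched 5.
No augmenting path remains; maximum matching = 5.
König certificate: {P2, P3, Q2, Q3, Q5} is a vertex cover of size 5 (every listed pair touches it), so no matching can be larger.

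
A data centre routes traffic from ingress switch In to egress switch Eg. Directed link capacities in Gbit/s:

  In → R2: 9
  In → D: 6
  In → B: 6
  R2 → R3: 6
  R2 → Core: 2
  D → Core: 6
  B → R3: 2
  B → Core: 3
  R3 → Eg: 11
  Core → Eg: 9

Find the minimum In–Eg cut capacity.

17

Augment In→R2→R3→Eg: bottleneck 6, flow now 6.
Augment In→R2→Core→Eg: bottleneck 2, flow now 8.
Augment In→D→Core→Eg: bottleneck 6, flow now 14.
Augment In→B→R3→Eg: bottleneck 2, flow now 16.
Augment In→B→Core→Eg: bottleneck 1, flow now 17.
No augmenting path remains; maximum flow = 17.
By max-flow min-cut, the minimum cut capacity equals the max flow.
In the residual graph, reachable from In: {In, R2, D, B, Core}.
Min-cut edges: R2→R3 (6), B→R3 (2), Core→Eg (9); capacity 6 + 2 + 9 = 17.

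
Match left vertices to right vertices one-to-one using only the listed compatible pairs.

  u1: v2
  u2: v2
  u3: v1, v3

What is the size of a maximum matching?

2

Unit-capacity flow: source→left, listed edges, right→sink; max matching = max flow.
Augmenting path u1→v2 (+1); matched 1.
Augmenting path u3→v1 (+1); matched 2.
No augmenting path remains; maximum matching = 2.
König certificate: {u3, v2} is a vertex cover of size 2 (every listed pair touches it), so no matching can be larger.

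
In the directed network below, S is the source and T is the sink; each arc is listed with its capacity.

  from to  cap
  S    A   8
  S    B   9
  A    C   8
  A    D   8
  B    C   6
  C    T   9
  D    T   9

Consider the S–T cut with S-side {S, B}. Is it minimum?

Yes — it is a minimum cut (capacity 14).

Given cut capacity: 8 + 6 = 14.
Augment S→A→C→T: bottleneck 8, flow now 8.
Augment S→B→C→T: bottleneck 1, flow now 9.
Augment S→B→C→A→D→T: bottleneck 5, flow now 14. (uses reverse residual edge)
No augmenting path remains; maximum flow = 14.
Cut capacity 14 equals the max flow, so it is a minimum cut.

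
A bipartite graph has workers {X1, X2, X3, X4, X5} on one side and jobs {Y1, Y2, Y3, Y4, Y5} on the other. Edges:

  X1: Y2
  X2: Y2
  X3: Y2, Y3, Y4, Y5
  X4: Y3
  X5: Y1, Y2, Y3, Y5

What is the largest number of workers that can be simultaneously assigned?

4

Unit-capacity flow: source→left, listed edges, right→sink; max matching = max flow.
Augmenting path X1→Y2 (+1); matched 1.
Augmenting path X3→Y3 (+1); matched 2.
Augmenting path X5→Y1 (+1); matched 3.
Augmenting path X4→Y3→X3→Y4 (+1); matched 4.
No augmenting path remains; maximum matching = 4.
König certificate: {X3, X4, X5, Y2} is a vertex cover of size 4 (every listed pair touches it), so no matching can be larger.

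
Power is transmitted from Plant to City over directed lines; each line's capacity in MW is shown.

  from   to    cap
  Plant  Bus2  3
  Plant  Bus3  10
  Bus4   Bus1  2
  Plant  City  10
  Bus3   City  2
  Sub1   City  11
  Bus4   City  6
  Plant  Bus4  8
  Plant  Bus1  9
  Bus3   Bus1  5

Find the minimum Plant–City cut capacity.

18

Augment Plant→City: bottleneck 10, flow now 10.
Augment Plant→Bus4→City: bottleneck 6, flow now 16.
Augment Plant→Bus3→City: bottleneck 2, flow now 18.
No augmenting path remains; maximum flow = 18.
By max-flow min-cut, the minimum cut capacity equals the max flow.
In the residual graph, reachable from Plant: {Plant, Bus2, Bus4, Bus3, Bus1}.
Min-cut edges: Plant→City (10), Bus4→City (6), Bus3→City (2); capacity 10 + 6 + 2 = 18.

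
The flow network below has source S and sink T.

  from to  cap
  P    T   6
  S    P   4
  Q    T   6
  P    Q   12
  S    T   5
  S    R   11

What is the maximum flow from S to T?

Augment S→T: bottleneck 5, flow now 5.
Augment S→P→T: bottleneck 4, flow now 9.
No augmenting path remains; maximum flow = 9.
In the residual graph, reachable from S: {S, R}.
Min-cut edges: S→P (4), S→T (5); capacity 4 + 5 = 9.
This cut is saturated, so no flow can exceed 9.

9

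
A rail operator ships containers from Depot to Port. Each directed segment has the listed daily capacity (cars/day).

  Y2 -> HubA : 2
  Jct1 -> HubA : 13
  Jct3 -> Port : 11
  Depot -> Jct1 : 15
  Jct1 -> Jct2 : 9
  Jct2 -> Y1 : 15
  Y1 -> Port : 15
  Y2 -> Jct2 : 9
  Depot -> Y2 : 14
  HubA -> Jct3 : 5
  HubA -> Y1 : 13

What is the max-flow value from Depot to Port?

20

Augment Depot→Y2→Jct2→Y1→Port: bottleneck 9, flow now 9.
Augment Depot→Y2→HubA→Jct3→Port: bottleneck 2, flow now 11.
Augment Depot→Jct1→Jct2→Y1→Port: bottleneck 6, flow now 17.
Augment Depot→Jct1→HubA→Jct3→Port: bottleneck 3, flow now 20.
No augmenting path remains; maximum flow = 20.
In the residual graph, reachable from Depot: {Depot, Y2, Jct1, Jct2, HubA, Y1}.
Min-cut edges: HubA→Jct3 (5), Y1→Port (15); capacity 5 + 15 = 20.
This cut is saturated, so no flow can exceed 20.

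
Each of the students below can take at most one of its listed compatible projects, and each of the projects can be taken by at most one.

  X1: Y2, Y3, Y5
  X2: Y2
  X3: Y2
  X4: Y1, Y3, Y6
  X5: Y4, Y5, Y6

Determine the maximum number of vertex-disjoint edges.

4

Unit-capacity flow: source→left, listed edges, right→sink; max matching = max flow.
Augmenting path X1→Y2 (+1); matched 1.
Augmenting path X4→Y1 (+1); matched 2.
Augmenting path X5→Y4 (+1); matched 3.
Augmenting path X2→Y2→X1→Y3 (+1); matched 4.
No augmenting path remains; maximum matching = 4.
König certificate: {X1, X4, X5, Y2} is a vertex cover of size 4 (every listed pair touches it), so no matching can be larger.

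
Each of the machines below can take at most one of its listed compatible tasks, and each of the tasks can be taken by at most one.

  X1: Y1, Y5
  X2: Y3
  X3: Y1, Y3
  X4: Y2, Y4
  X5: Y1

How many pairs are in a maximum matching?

4

Unit-capacity flow: source→left, listed edges, right→sink; max matching = max flow.
Augmenting path X1→Y1 (+1); matched 1.
Augmenting path X2→Y3 (+1); matched 2.
Augmenting path X4→Y2 (+1); matched 3.
Augmenting path X3→Y1→X1→Y5 (+1); matched 4.
No augmenting path remains; maximum matching = 4.
König certificate: {X1, X4, Y1, Y3} is a vertex cover of size 4 (every listed pair touches it), so no matching can be larger.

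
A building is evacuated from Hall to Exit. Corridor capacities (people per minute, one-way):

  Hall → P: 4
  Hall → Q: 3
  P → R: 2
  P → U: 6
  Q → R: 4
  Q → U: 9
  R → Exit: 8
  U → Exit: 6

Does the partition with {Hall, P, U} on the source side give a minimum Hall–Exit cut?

No — its capacity is 11, but the minimum cut has capacity 7.

Given cut capacity: 3 + 2 + 6 = 11.
Augment Hall→P→R→Exit: bottleneck 2, flow now 2.
Augment Hall→P→U→Exit: bottleneck 2, flow now 4.
Augment Hall→Q→R→Exit: bottleneck 3, flow now 7.
No augmenting path remains; maximum flow = 7.
In the residual graph, reachable from Hall: {Hall}.
Min-cut edges: Hall→P (4), Hall→Q (3); capacity 4 + 3 = 7.
Cut capacity 11 exceeds the max flow 7, so it is not minimum.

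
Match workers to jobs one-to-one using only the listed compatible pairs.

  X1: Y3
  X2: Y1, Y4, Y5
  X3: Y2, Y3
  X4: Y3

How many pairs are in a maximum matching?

Unit-capacity flow: source→left, listed edges, right→sink; max matching = max flow.
Augmenting path X1→Y3 (+1); matched 1.
Augmenting path X2→Y1 (+1); matched 2.
Augmenting path X3→Y2 (+1); matched 3.
No augmenting path remains; maximum matching = 3.
König certificate: {X2, X3, Y3} is a vertex cover of size 3 (every listed pair touches it), so no matching can be larger.

3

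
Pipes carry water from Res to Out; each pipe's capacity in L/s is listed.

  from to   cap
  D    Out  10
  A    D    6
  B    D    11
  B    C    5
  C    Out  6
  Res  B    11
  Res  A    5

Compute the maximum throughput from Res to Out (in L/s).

15

Augment Res→A→D→Out: bottleneck 5, flow now 5.
Augment Res→B→C→Out: bottleneck 5, flow now 10.
Augment Res→B→D→Out: bottleneck 5, flow now 15.
No augmenting path remains; maximum flow = 15.
In the residual graph, reachable from Res: {Res, A, B, D}.
Min-cut edges: B→C (5), D→Out (10); capacity 5 + 10 = 15.
This cut is saturated, so no flow can exceed 15.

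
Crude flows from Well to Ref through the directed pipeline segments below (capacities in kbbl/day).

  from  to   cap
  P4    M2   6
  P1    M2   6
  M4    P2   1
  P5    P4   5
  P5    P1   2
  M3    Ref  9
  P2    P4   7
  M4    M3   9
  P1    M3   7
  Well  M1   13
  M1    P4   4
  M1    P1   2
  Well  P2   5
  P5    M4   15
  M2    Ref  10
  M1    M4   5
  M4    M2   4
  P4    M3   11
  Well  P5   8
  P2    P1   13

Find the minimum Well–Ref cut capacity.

19

Augment Well→P5→P4→M2→Ref: bottleneck 5, flow now 5.
Augment Well→P5→M4→M2→Ref: bottleneck 3, flow now 8.
Augment Well→M1→P4→M2→Ref: bottleneck 1, flow now 9.
Augment Well→M1→P4→M3→Ref: bottleneck 3, flow now 12.
Augment Well→M1→M4→M2→Ref: bottleneck 1, flow now 13.
Augment Well→M1→M4→M3→Ref: bottleneck 4, flow now 17.
Augment Well→M1→P1→M3→Ref: bottleneck 2, flow now 19.
No augmenting path remains; maximum flow = 19.
By max-flow min-cut, the minimum cut capacity equals the max flow.
In the residual graph, reachable from Well: {Well, P5, M1, P2, P4, M4, P1, M2, M3}.
Min-cut edges: M2→Ref (10), M3→Ref (9); capacity 10 + 9 = 19.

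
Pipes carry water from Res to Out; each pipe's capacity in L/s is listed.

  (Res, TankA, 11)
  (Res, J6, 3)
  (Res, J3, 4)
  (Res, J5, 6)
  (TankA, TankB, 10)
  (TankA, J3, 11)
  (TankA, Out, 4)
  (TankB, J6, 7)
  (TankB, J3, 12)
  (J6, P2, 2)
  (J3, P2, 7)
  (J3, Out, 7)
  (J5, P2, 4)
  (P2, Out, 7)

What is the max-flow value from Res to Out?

Augment Res→TankA→Out: bottleneck 4, flow now 4.
Augment Res→J3→Out: bottleneck 4, flow now 8.
Augment Res→TankA→J3→Out: bottleneck 3, flow now 11.
Augment Res→J6→P2→Out: bottleneck 2, flow now 13.
Augment Res→J5→P2→Out: bottleneck 4, flow now 17.
Augment Res→TankA→J3→P2→Out: bottleneck 1, flow now 18.
No augmenting path remains; maximum flow = 18.
In the residual graph, reachable from Res: {Res, TankA, TankB, J6, J3, J5, P2}.
Min-cut edges: TankA→Out (4), J3→Out (7), P2→Out (7); capacity 4 + 7 + 7 = 18.
This cut is saturated, so no flow can exceed 18.

18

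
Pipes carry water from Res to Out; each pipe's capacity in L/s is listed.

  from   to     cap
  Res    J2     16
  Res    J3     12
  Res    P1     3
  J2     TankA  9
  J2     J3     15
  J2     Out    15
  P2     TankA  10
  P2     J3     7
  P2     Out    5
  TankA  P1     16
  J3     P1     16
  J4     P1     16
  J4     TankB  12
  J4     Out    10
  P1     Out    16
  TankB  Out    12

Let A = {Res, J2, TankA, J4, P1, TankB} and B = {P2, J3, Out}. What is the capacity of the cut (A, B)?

80

Edges leaving {Res, J2, TankA, J4, P1, TankB}: Res→J3 (12), J2→J3 (15), J2→Out (15), J4→Out (10), P1→Out (16), TankB→Out (12).
Cut capacity = 12 + 15 + 15 + 10 + 16 + 12 = 80.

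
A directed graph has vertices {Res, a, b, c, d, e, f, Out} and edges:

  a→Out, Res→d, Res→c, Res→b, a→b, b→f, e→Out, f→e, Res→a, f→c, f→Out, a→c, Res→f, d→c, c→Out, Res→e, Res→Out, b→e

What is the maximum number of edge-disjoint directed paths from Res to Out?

5

Assign every edge capacity 1; by Menger, the answer equals the max flow.
Path Res→Out (+1); total 1.
Path Res→a→Out (+1); total 2.
Path Res→c→Out (+1); total 3.
Path Res→e→Out (+1); total 4.
Path Res→f→Out (+1); total 5.
No residual Res→Out path; max flow = 5.
Certifying cut of size 5: {Res→Out, Res→a, c→Out, e→Out, f→Out}.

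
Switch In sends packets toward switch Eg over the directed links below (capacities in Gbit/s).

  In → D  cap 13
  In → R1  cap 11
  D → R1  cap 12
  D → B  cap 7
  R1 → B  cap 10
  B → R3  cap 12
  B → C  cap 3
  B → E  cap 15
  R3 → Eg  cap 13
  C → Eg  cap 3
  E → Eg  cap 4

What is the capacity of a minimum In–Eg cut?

17

Augment In→D→B→R3→Eg: bottleneck 7, flow now 7.
Augment In→R1→B→R3→Eg: bottleneck 5, flow now 12.
Augment In→R1→B→C→Eg: bottleneck 3, flow now 15.
Augment In→R1→B→E→Eg: bottleneck 2, flow now 17.
No augmenting path remains; maximum flow = 17.
By max-flow min-cut, the minimum cut capacity equals the max flow.
In the residual graph, reachable from In: {In, D, R1}.
Min-cut edges: D→B (7), R1→B (10); capacity 7 + 10 = 17.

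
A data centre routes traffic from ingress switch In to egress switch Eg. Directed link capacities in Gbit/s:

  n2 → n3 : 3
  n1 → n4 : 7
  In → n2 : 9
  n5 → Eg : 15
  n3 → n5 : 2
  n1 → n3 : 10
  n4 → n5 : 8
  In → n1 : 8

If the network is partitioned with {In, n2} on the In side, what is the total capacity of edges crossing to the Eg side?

Edges leaving {In, n2}: In→n1 (8), n2→n3 (3).
Cut capacity = 8 + 3 = 11.

11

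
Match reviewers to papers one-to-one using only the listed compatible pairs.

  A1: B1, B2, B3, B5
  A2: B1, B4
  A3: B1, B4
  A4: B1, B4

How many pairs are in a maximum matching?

Unit-capacity flow: source→left, listed edges, right→sink; max matching = max flow.
Augmenting path A1→B1 (+1); matched 1.
Augmenting path A2→B4 (+1); matched 2.
Augmenting path A3→B1→A1→B2 (+1); matched 3.
No augmenting path remains; maximum matching = 3.
König certificate: {A1, B1, B4} is a vertex cover of size 3 (every listed pair touches it), so no matching can be larger.

3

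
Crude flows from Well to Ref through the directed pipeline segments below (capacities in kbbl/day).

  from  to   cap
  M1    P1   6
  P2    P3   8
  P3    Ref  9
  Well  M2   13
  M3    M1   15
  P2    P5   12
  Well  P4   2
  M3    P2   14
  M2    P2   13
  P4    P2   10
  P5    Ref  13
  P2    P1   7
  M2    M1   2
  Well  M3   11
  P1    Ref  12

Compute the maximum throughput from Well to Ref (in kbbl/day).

26

Augment Well→M3→M1→P1→Ref: bottleneck 6, flow now 6.
Augment Well→M3→P2→P3→Ref: bottleneck 5, flow now 11.
Augment Well→M2→P2→P3→Ref: bottleneck 3, flow now 14.
Augment Well→M2→P2→P5→Ref: bottleneck 10, flow now 24.
Augment Well→P4→P2→P5→Ref: bottleneck 2, flow now 26.
No augmenting path remains; maximum flow = 26.
In the residual graph, reachable from Well: {Well}.
Min-cut edges: Well→M3 (11), Well→M2 (13), Well→P4 (2); capacity 11 + 13 + 2 = 26.
This cut is saturated, so no flow can exceed 26.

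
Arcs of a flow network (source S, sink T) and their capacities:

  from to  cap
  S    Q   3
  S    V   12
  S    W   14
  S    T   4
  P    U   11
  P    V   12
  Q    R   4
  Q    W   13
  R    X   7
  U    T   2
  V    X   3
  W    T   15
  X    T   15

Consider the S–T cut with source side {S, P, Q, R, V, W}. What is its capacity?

Edges leaving {S, P, Q, R, V, W}: S→T (4), P→U (11), R→X (7), V→X (3), W→T (15).
Cut capacity = 4 + 11 + 7 + 3 + 15 = 40.

40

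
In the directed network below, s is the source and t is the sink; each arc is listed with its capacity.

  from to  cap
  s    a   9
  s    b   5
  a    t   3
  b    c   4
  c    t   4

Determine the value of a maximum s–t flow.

7

Augment s→a→t: bottleneck 3, flow now 3.
Augment s→b→c→t: bottleneck 4, flow now 7.
No augmenting path remains; maximum flow = 7.
In the residual graph, reachable from s: {s, a, b}.
Min-cut edges: a→t (3), b→c (4); capacity 3 + 4 = 7.
This cut is saturated, so no flow can exceed 7.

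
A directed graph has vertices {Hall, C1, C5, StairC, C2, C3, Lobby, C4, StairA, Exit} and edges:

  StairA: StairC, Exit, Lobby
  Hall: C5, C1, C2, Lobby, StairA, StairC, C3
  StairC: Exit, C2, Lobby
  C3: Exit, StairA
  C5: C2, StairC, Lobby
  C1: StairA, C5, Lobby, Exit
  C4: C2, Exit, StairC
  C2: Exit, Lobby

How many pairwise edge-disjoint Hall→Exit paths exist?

5

Assign every edge capacity 1; by Menger, the answer equals the max flow.
Path Hall→C1→Exit (+1); total 1.
Path Hall→StairC→Exit (+1); total 2.
Path Hall→C2→Exit (+1); total 3.
Path Hall→C3→Exit (+1); total 4.
Path Hall→StairA→Exit (+1); total 5.
No residual Hall→Exit path; max flow = 5.
Certifying cut of size 5: {C2→Exit, Hall→C1, Hall→C3, Hall→StairA, StairC→Exit}.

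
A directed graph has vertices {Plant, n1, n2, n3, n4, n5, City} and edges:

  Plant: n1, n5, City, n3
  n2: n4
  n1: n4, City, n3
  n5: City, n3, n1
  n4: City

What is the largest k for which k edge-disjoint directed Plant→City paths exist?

3

Assign every edge capacity 1; by Menger, the answer equals the max flow.
Path Plant→City (+1); total 1.
Path Plant→n1→City (+1); total 2.
Path Plant→n5→City (+1); total 3.
No residual Plant→City path; max flow = 3.
Certifying cut of size 3: {Plant→City, Plant→n1, Plant→n5}.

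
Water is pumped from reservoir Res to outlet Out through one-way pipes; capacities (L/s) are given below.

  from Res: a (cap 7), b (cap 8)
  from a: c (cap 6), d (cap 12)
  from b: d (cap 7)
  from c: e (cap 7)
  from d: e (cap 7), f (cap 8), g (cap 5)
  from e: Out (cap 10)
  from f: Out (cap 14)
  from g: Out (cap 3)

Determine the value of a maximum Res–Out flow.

14

Augment Res→a→c→e→Out: bottleneck 6, flow now 6.
Augment Res→a→d→e→Out: bottleneck 1, flow now 7.
Augment Res→b→d→e→Out: bottleneck 3, flow now 10.
Augment Res→b→d→f→Out: bottleneck 4, flow now 14.
No augmenting path remains; maximum flow = 14.
In the residual graph, reachable from Res: {Res, b}.
Min-cut edges: Res→a (7), b→d (7); capacity 7 + 7 = 14.
This cut is saturated, so no flow can exceed 14.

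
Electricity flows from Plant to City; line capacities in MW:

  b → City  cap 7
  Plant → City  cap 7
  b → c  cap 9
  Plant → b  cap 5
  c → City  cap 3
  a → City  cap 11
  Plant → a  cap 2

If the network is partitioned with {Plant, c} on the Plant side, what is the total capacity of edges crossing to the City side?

Edges leaving {Plant, c}: Plant→a (2), Plant→b (5), Plant→City (7), c→City (3).
Cut capacity = 2 + 5 + 7 + 3 = 17.

17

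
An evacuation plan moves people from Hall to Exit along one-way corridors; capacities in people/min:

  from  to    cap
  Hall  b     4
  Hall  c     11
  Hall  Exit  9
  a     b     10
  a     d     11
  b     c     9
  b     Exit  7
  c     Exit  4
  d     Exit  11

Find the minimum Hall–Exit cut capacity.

Augment Hall→Exit: bottleneck 9, flow now 9.
Augment Hall→b→Exit: bottleneck 4, flow now 13.
Augment Hall→c→Exit: bottleneck 4, flow now 17.
No augmenting path remains; maximum flow = 17.
By max-flow min-cut, the minimum cut capacity equals the max flow.
In the residual graph, reachable from Hall: {Hall, c}.
Min-cut edges: Hall→b (4), Hall→Exit (9), c→Exit (4); capacity 4 + 9 + 4 = 17.

17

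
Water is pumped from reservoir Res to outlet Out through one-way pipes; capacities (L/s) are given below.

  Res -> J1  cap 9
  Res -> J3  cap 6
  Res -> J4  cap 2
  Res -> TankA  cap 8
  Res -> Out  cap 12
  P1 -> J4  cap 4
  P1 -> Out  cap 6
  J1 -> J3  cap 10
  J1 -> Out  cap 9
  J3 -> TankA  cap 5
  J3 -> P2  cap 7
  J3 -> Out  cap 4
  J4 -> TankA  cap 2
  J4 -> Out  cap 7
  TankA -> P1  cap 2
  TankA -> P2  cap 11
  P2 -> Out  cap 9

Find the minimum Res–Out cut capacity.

37

Augment Res→Out: bottleneck 12, flow now 12.
Augment Res→J1→Out: bottleneck 9, flow now 21.
Augment Res→J3→Out: bottleneck 4, flow now 25.
Augment Res→J4→Out: bottleneck 2, flow now 27.
Augment Res→J3→P2→Out: bottleneck 2, flow now 29.
Augment Res→TankA→P1→Out: bottleneck 2, flow now 31.
Augment Res→TankA→P2→Out: bottleneck 6, flow now 37.
No augmenting path remains; maximum flow = 37.
By max-flow min-cut, the minimum cut capacity equals the max flow.
In the residual graph, reachable from Res: {Res}.
Min-cut edges: Res→J1 (9), Res→J3 (6), Res→J4 (2), Res→TankA (8), Res→Out (12); capacity 9 + 6 + 2 + 8 + 12 = 37.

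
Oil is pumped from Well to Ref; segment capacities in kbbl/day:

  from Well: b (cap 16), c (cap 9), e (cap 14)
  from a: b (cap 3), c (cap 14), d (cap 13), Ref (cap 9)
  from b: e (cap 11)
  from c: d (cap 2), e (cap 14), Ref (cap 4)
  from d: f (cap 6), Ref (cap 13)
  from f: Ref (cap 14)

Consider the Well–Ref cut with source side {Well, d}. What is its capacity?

58

Edges leaving {Well, d}: Well→b (16), Well→c (9), Well→e (14), d→f (6), d→Ref (13).
Cut capacity = 16 + 9 + 14 + 6 + 13 = 58.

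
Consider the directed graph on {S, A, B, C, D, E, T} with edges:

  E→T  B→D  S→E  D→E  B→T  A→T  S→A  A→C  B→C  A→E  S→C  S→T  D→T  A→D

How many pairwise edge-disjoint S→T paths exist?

3

Assign every edge capacity 1; by Menger, the answer equals the max flow.
Path S→T (+1); total 1.
Path S→A→T (+1); total 2.
Path S→E→T (+1); total 3.
No residual S→T path; max flow = 3.
Certifying cut of size 3: {S→A, S→E, S→T}.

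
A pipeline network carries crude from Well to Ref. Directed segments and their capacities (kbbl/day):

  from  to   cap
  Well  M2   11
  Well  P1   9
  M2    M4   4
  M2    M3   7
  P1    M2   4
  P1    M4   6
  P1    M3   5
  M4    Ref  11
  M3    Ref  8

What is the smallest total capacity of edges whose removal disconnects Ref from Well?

18

Augment Well→M2→M4→Ref: bottleneck 4, flow now 4.
Augment Well→M2→M3→Ref: bottleneck 7, flow now 11.
Augment Well→P1→M4→Ref: bottleneck 6, flow now 17.
Augment Well→P1→M3→Ref: bottleneck 1, flow now 18.
No augmenting path remains; maximum flow = 18.
By max-flow min-cut, the minimum cut capacity equals the max flow.
In the residual graph, reachable from Well: {Well, M2, P1, M3}.
Min-cut edges: M2→M4 (4), P1→M4 (6), M3→Ref (8); capacity 4 + 6 + 8 = 18.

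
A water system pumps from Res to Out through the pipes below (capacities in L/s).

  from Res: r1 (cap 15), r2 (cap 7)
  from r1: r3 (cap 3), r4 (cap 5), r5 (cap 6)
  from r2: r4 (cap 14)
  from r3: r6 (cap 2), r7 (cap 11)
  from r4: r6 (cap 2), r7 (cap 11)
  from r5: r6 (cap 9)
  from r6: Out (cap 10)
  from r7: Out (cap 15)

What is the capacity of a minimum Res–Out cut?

Augment Res→r1→r3→r6→Out: bottleneck 2, flow now 2.
Augment Res→r1→r3→r7→Out: bottleneck 1, flow now 3.
Augment Res→r1→r4→r6→Out: bottleneck 2, flow now 5.
Augment Res→r1→r4→r7→Out: bottleneck 3, flow now 8.
Augment Res→r1→r5→r6→Out: bottleneck 6, flow now 14.
Augment Res→r2→r4→r7→Out: bottleneck 7, flow now 21.
No augmenting path remains; maximum flow = 21.
By max-flow min-cut, the minimum cut capacity equals the max flow.
In the residual graph, reachable from Res: {Res, r1}.
Min-cut edges: Res→r2 (7), r1→r3 (3), r1→r4 (5), r1→r5 (6); capacity 7 + 3 + 5 + 6 = 21.

21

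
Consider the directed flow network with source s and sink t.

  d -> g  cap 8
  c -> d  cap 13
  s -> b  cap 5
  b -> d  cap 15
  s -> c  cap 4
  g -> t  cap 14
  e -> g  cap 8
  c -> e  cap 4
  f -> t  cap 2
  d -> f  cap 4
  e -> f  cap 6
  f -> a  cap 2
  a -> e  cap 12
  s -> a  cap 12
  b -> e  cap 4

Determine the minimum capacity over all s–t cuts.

16

Augment s→a→e→f→t: bottleneck 2, flow now 2.
Augment s→a→e→g→t: bottleneck 8, flow now 10.
Augment s→b→d→g→t: bottleneck 5, flow now 15.
Augment s→c→d→g→t: bottleneck 1, flow now 16.
No augmenting path remains; maximum flow = 16.
By max-flow min-cut, the minimum cut capacity equals the max flow.
In the residual graph, reachable from s: {s, a, b, c, d, e, f, g}.
Min-cut edges: f→t (2), g→t (14); capacity 2 + 14 = 16.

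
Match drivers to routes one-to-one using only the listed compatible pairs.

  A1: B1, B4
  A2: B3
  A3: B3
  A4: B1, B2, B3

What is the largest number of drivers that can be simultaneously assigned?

3

Unit-capacity flow: source→left, listed edges, right→sink; max matching = max flow.
Augmenting path A1→B1 (+1); matched 1.
Augmenting path A2→B3 (+1); matched 2.
Augmenting path A4→B2 (+1); matched 3.
No augmenting path remains; maximum matching = 3.
König certificate: {A1, A4, B3} is a vertex cover of size 3 (every listed pair touches it), so no matching can be larger.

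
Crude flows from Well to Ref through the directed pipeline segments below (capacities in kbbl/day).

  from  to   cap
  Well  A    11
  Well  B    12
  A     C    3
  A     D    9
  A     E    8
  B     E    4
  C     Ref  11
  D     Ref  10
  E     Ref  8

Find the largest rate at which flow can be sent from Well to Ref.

15

Augment Well→A→C→Ref: bottleneck 3, flow now 3.
Augment Well→A→D→Ref: bottleneck 8, flow now 11.
Augment Well→B→E→Ref: bottleneck 4, flow now 15.
No augmenting path remains; maximum flow = 15.
In the residual graph, reachable from Well: {Well, B}.
Min-cut edges: Well→A (11), B→E (4); capacity 11 + 4 = 15.
This cut is saturated, so no flow can exceed 15.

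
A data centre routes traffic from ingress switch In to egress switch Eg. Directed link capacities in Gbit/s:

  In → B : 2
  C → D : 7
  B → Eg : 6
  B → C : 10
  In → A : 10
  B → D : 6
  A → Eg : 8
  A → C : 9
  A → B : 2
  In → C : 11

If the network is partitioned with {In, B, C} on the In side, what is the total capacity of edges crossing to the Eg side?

Edges leaving {In, B, C}: In→A (10), B→D (6), B→Eg (6), C→D (7).
Cut capacity = 10 + 6 + 6 + 7 = 29.

29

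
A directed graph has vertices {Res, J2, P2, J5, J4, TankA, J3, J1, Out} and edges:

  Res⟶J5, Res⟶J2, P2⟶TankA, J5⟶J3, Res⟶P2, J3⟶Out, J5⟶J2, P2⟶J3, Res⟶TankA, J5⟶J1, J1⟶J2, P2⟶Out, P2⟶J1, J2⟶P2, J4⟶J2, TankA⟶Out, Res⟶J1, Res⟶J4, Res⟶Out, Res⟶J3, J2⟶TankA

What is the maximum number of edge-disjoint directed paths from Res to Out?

4

Assign every edge capacity 1; by Menger, the answer equals the max flow.
Path Res→Out (+1); total 1.
Path Res→P2→Out (+1); total 2.
Path Res→TankA→Out (+1); total 3.
Path Res→J3→Out (+1); total 4.
No residual Res→Out path; max flow = 4.
Certifying cut of size 4: {J3→Out, P2→Out, Res→Out, TankA→Out}.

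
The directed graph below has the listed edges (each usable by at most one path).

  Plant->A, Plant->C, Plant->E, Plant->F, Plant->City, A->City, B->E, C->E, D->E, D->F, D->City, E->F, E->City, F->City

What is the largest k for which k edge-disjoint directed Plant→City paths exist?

4

Assign every edge capacity 1; by Menger, the answer equals the max flow.
Path Plant→City (+1); total 1.
Path Plant→A→City (+1); total 2.
Path Plant→E→City (+1); total 3.
Path Plant→F→City (+1); total 4.
No residual Plant→City path; max flow = 4.
Certifying cut of size 4: {E→City, F→City, Plant→A, Plant→City}.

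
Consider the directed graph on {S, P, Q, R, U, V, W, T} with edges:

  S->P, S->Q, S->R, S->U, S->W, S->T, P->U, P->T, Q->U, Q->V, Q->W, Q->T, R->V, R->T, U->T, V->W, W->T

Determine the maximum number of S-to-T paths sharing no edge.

Assign every edge capacity 1; by Menger, the answer equals the max flow.
Path S→T (+1); total 1.
Path S→P→T (+1); total 2.
Path S→Q→T (+1); total 3.
Path S→R→T (+1); total 4.
Path S→U→T (+1); total 5.
Path S→W→T (+1); total 6.
No residual S→T path; max flow = 6.
Certifying cut of size 6: {S→P, S→Q, S→R, S→T, S→U, S→W}.

6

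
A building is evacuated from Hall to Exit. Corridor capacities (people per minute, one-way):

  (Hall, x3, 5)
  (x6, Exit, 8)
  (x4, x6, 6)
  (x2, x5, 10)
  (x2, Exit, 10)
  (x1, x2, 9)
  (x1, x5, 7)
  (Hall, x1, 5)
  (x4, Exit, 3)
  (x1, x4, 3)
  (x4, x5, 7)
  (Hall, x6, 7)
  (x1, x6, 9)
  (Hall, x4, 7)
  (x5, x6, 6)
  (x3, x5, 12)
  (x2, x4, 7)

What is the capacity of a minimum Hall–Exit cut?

Augment Hall→x4→Exit: bottleneck 3, flow now 3.
Augment Hall→x6→Exit: bottleneck 7, flow now 10.
Augment Hall→x1→x2→Exit: bottleneck 5, flow now 15.
Augment Hall→x4→x6→Exit: bottleneck 1, flow now 16.
No augmenting path remains; maximum flow = 16.
By max-flow min-cut, the minimum cut capacity equals the max flow.
In the residual graph, reachable from Hall: {Hall, x3, x4, x5, x6}.
Min-cut edges: Hall→x1 (5), x4→Exit (3), x6→Exit (8); capacity 5 + 3 + 8 = 16.

16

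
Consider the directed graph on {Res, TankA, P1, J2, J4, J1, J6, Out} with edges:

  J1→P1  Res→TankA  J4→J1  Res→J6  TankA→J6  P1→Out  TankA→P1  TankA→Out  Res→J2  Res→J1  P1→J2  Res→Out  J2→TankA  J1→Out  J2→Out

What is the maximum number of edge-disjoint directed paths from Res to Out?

4

Assign every edge capacity 1; by Menger, the answer equals the max flow.
Path Res→Out (+1); total 1.
Path Res→TankA→Out (+1); total 2.
Path Res→J2→Out (+1); total 3.
Path Res→J1→Out (+1); total 4.
No residual Res→Out path; max flow = 4.
Certifying cut of size 4: {Res→J1, Res→J2, Res→Out, Res→TankA}.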